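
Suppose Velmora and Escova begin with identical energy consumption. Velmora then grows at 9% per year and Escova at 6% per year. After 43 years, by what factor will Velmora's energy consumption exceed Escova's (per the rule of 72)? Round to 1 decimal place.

Only the 3-point difference matters.
72/3 ≈ 24.00 years per doubling of the ratio; 43 years gives 1.79 doublings, so ≈ 3.5×.

roughly 3.5 times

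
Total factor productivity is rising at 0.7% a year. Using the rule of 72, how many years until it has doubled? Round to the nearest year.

72/0.7 ≈ 102.86, so it doubles roughly every 103 years.

≈ 103 years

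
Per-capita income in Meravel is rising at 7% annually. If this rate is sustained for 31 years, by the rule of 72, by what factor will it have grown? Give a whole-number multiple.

approximately 8 times

At 7% one doubling takes ≈ 10.29 years; 31 years is 3 of them, so ×8.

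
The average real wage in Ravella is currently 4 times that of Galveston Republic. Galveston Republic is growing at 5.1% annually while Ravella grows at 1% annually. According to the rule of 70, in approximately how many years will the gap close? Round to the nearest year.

around 34 years

The growth-rate gap is 5.1% − 1% = 4.1 percentage points.
So the ratio between them halves every 70/4.1 ≈ 17.07 years.
A 4 times gap closes after 2 halvings: 2 × 17.07 ≈ 34 years.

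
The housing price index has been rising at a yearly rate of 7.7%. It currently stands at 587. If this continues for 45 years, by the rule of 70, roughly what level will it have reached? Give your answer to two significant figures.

Doubling time ≈ 70/7.7 = 9.09 years.
45 years is 45/9.09 ≈ 4.95 doublings, a factor of 2^4.95 ≈ 30.91.
587 × 30.91 ≈ 18000.

roughly 18000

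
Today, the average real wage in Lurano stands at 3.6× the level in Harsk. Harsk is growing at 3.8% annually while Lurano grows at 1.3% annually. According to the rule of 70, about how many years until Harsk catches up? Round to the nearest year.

What matters is the difference: 2.5 pp.
Rule of 70 on the gap: the ratio halves every 70/2.5 ≈ 28.00 years.
A 3.6× gap takes log₂(3.6) ≈ 1.85 halvings to close: 1.85 × 28.00 ≈ 52 years.

approximately 52 years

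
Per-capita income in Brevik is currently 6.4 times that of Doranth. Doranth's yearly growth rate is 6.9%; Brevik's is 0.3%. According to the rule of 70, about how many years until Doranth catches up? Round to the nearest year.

What matters is the difference: 6.6 pp.
Rule of 70 on the gap: the ratio halves every 70/6.6 ≈ 10.61 years.
A 6.4 times gap takes log₂(6.4) ≈ 2.68 halvings to close: 2.68 × 10.61 ≈ 28 years.

28 years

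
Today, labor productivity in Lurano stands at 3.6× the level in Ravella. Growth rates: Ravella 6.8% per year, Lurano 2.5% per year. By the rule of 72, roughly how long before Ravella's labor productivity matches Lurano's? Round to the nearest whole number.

Ravella gains on Lurano at 6.8% − 2.5% = 4.3 points a year.
At that relative rate the gap halves every 72/4.3 ≈ 16.74 years.
A 3.6× gap takes log₂(3.6) ≈ 1.85 halvings to close: 1.85 × 16.74 ≈ 31 years.

around 31 years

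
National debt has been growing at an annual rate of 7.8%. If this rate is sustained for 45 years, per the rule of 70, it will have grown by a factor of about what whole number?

At 7.8% one doubling takes ≈ 8.97 years; 45 years is 5 of them, so ×32.

approximately 32 times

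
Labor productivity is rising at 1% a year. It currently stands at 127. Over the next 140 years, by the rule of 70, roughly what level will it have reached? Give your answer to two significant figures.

approximately 510

Doubling time ≈ 70/1 = 70.00 years.
140 years is 140/70.00 ≈ 2.00 doublings, a factor of 2^2.00 ≈ 4.00.
127 × 4.00 ≈ 510.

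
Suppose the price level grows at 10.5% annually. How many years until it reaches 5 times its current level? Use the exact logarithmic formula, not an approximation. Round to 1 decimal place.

t = ln(5) / ln(1 + 0.105) = 1.6094 / 0.099845 ≈ 16.12.

16.1 years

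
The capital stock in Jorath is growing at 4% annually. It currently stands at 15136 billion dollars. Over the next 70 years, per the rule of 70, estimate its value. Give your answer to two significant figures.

≈ 240000 billion dollars

It doubles every 70/4 ≈ 17.50 years, so 70 years is 4.00 doublings.
2^4.00 ≈ 16.00; 15136 × 16.00 ≈ 240000 billion dollars.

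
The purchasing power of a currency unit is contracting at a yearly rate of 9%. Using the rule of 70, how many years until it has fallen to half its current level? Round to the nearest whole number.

≈ 8 years

The rule works in reverse for decay: 70/9 ≈ 7.78 years to halve.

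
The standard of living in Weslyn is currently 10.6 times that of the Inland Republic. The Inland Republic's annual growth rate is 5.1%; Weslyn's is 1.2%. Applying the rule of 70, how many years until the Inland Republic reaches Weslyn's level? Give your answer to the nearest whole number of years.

the Inland Republic gains on Weslyn at 5.1% − 1.2% = 3.9 points a year.
At that relative rate the gap halves every 70/3.9 ≈ 17.95 years.
A 10.6 times gap takes log₂(10.6) ≈ 3.41 halvings to close: 3.41 × 17.95 ≈ 61 years.

61 years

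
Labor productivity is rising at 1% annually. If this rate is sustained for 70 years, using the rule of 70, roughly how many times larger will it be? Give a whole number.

At 1% one doubling takes ≈ 70.00 years; 70 years is 1 of them, so ×2.

around 2 times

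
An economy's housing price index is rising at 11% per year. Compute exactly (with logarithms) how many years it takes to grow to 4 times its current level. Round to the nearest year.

t = ln(4) / ln(1 + 0.11) = 1.3863 / 0.104360 ≈ 13.28.
≈ 13 years.

13 years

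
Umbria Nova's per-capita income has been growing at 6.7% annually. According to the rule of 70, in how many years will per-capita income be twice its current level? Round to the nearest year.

At 6.7%, doubling takes about 70/6.7 = 10.45 years.

≈ 10 years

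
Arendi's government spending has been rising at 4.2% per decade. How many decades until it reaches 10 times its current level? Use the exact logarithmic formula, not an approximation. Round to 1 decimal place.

56.0 decades

t = ln(10) / ln(1 + 0.042) = 2.3026 / 0.041142 ≈ 55.97.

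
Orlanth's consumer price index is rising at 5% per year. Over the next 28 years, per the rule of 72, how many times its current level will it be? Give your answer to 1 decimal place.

roughly 3.8 times

Doubling time ≈ 72/5 = 14.40 years.
28 years / 14.40 ≈ 1.94 doublings → factor 2^1.94 ≈ 3.8.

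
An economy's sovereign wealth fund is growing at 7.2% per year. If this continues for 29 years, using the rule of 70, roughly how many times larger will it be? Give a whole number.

At 7.2% one doubling takes ≈ 9.72 years; 29 years is 3 of them, so ×8.

approximately 8 times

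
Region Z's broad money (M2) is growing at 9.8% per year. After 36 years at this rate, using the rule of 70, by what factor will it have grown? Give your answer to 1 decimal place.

Doubles every ≈ 7.14 years (70/9.8).
36 years is 5.04 doublings; 2^5.04 ≈ 32.9×.

roughly 32.9 times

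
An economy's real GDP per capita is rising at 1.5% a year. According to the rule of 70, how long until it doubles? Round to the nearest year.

approximately 47 years

At 1.5%, doubling takes about 70/1.5 = 46.67 years.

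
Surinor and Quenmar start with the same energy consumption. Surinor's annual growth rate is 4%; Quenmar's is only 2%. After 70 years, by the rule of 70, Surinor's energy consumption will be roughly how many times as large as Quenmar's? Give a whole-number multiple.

roughly 4 times

Rate gap = 4% − 2% = 2 points.
The ratio doubles every 70/2 ≈ 35.00 years.
70/35.00 ≈ 2.00 doublings → ratio ≈ 2^2.00 ≈ 4.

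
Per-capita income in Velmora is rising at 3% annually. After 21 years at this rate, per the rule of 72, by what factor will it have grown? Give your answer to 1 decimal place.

roughly 1.8 times

Doubling time ≈ 72/3 = 24.00 years.
21 years / 24.00 ≈ 0.88 doublings → factor 2^0.88 ≈ 1.8.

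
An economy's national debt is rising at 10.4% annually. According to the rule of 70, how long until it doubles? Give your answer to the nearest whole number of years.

approximately 7 years

Doubling time ≈ 70 / 10.4 = 6.73 years.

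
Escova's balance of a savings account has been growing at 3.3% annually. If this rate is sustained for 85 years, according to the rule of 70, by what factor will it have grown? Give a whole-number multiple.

Doubling time ≈ 70/3.3 = 21.21 years.
85/21.21 ≈ 4 doublings, so about 2^4 = 16×.

approximately 16 times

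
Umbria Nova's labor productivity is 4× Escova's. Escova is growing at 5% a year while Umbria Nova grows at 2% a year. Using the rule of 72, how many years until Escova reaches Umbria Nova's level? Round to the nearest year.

The growth-rate gap is 5% − 2% = 3 percentage points.
So the ratio between them halves every 72/3 ≈ 24.00 years.
A 4× gap closes after 2 halvings: 2 × 24.00 ≈ 48 years.

48 years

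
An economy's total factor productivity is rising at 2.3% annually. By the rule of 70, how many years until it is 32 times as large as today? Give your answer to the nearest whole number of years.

One doubling takes 70/2.3 = 30.43 years.
Getting to 32× needs 5 doublings: 5 × 30.43 ≈ 152 years.

152 years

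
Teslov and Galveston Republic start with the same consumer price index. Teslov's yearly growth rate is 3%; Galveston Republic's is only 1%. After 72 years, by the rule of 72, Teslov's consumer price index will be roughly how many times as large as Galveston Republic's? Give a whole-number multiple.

Only the 2-point difference matters.
72/2 ≈ 36.00 years per doubling of the ratio; 72 years gives 2.00 doublings, so ≈ 4×.

roughly 4 times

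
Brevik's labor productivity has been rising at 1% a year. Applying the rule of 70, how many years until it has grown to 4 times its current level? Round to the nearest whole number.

approximately 140 years

Doubling time ≈ 70/1 = 70.00 years.
4× is 2 doublings, so 2 × 70.00 ≈ 140 years.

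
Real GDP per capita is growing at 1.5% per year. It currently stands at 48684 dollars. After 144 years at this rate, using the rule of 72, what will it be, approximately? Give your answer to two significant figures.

390000 dollars

Doubling time ≈ 72/1.5 = 48.00 years.
144 years is 144/48.00 ≈ 3.00 doublings, a factor of 2^3.00 ≈ 8.00.
48684 × 8.00 ≈ 390000 dollars.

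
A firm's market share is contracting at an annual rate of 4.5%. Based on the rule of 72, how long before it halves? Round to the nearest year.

Halving time ≈ 72 / 4.5 = 16.00 → 16 years.

around 16 years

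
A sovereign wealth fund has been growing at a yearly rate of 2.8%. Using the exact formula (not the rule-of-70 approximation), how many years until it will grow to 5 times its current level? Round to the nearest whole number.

58 years

t = ln(5) / ln(1 + 0.028) = 1.6094 / 0.027615 ≈ 58.28.
≈ 58 years.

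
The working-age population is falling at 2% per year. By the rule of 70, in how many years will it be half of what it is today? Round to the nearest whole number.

approximately 35 years

Halving time ≈ 70 / 2 = 35.00 → 35 years.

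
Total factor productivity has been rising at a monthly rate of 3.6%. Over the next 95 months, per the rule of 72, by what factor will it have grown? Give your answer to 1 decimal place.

Doubles every ≈ 20.00 months (72/3.6).
95 months is 4.75 doublings; 2^4.75 ≈ 26.9×.

≈ 26.9 times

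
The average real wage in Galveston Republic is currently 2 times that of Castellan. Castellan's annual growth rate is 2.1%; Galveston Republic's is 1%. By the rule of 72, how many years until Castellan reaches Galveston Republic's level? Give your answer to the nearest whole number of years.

roughly 65 years

What matters is the difference: 1.1 pp.
Rule of 72 on the gap: the ratio halves every 72/1.1 ≈ 65.45 years.
A 2 times gap closes after 1 halving: 1 × 65.45 ≈ 65 years.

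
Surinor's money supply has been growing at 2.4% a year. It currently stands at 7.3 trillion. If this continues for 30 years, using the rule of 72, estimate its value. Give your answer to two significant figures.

Doubling time ≈ 72/2.4 = 30.00 years.
30 years is 30/30.00 ≈ 1.00 doublings, a factor of 2^1.00 ≈ 2.00.
7.3 × 2.00 ≈ 15 trillion.

about 15 trillion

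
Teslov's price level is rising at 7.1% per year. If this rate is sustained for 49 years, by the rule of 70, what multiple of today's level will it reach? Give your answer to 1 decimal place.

roughly 31.3 times

Doubles every ≈ 9.86 years (70/7.1).
49 years is 4.97 doublings; 2^4.97 ≈ 31.3×.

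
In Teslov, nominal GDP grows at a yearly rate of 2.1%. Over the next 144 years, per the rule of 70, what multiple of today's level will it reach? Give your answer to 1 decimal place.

Doubles every ≈ 33.33 years (70/2.1).
144 years is 4.32 doublings; 2^4.32 ≈ 20.0×.

about 20.0 times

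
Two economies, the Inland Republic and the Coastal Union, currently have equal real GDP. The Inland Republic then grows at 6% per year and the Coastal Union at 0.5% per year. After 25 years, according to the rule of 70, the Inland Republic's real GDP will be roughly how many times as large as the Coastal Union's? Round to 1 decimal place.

approximately 3.9 times

the Inland Republic pulls ahead at 5.5 pp per year, so the ratio doubles every 70/5.5 ≈ 12.73 years.
In 25 years that's 1.96 doublings: 2^1.96 ≈ 3.9.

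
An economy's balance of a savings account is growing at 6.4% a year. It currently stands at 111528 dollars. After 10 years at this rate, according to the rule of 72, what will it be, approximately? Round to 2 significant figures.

roughly 210000 dollars

Doubling time ≈ 72/6.4 = 11.25 years.
10 years is 10/11.25 ≈ 0.89 doublings, a factor of 2^0.89 ≈ 1.85.
111528 × 1.85 ≈ 210000 dollars.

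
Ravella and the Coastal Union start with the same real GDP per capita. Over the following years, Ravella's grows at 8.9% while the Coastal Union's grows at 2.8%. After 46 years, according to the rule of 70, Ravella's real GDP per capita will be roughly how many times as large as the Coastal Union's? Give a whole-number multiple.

Only the 6.1-point difference matters.
70/6.1 ≈ 11.48 years per doubling of the ratio; 46 years gives 4.01 doublings, so ≈ 16×.

roughly 16 times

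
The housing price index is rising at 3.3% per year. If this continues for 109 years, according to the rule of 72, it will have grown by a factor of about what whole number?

≈ 32 times

Doubling time ≈ 72/3.3 = 21.82 years.
109/21.82 ≈ 5 doublings, so about 2^5 = 32×.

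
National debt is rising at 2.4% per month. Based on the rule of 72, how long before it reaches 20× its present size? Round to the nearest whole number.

roughly 130 months

One doubling takes 72/2.4 = 30.00 months.
20× is log₂ 20 ≈ 4.32 doublings, so ≈ 4.32 × 30.00 = 130 months.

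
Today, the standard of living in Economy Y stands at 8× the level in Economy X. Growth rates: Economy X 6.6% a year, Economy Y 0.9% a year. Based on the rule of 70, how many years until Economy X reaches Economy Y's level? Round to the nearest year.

Economy X gains on Economy Y at 6.6% − 0.9% = 5.7 points a year.
At that relative rate the gap halves every 70/5.7 ≈ 12.28 years.
An 8× gap closes after 3 halvings: 3 × 12.28 ≈ 37 years.

approximately 37 years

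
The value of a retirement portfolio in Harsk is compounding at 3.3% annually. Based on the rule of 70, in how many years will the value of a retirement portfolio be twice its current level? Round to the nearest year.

Doubling time ≈ 70 / 3.3 = 21.21 years.

approximately 21 years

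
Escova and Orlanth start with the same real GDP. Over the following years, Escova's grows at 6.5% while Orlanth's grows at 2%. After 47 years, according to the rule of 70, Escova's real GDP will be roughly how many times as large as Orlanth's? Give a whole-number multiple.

Only the 4.5-point difference matters.
70/4.5 ≈ 15.56 years per doubling of the ratio; 47 years gives 3.02 doublings, so ≈ 8×.

≈ 8 times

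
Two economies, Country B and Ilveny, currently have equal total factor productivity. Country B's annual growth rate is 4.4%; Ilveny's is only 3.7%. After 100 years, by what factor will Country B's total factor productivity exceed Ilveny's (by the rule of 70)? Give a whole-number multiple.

Country B pulls ahead at 0.7 pp per year, so the ratio doubles every 70/0.7 ≈ 100.00 years.
In 100 years that's 1.00 doublings: 2^1.00 ≈ 2.

2 times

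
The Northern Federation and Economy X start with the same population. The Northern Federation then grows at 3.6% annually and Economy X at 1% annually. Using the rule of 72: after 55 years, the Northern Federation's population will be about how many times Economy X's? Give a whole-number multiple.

the Northern Federation pulls ahead at 2.6 pp per year, so the ratio doubles every 72/2.6 ≈ 27.69 years.
In 55 years that's 1.99 doublings: 2^1.99 ≈ 4.

≈ 4 times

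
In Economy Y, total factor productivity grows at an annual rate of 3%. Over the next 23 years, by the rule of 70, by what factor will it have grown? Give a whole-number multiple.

about 2 times

70/3 ≈ 23.33 years per doubling.
23 years fits 1 doubling: 2^1 = 2.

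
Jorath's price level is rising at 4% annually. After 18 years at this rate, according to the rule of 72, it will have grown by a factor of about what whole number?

Doubling time ≈ 72/4 = 18.00 years.
18/18.00 ≈ 1 doubling, so about 2^1 = 2×.

approximately 2 times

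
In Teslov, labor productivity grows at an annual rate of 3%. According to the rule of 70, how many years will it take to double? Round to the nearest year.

At 3%, doubling takes about 70/3 = 23.33 years.

roughly 23 years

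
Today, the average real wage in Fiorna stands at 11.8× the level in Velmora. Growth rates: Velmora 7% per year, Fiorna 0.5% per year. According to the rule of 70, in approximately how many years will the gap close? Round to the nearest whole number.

around 38 years

Velmora gains on Fiorna at 7% − 0.5% = 6.5 points a year.
At that relative rate the gap halves every 70/6.5 ≈ 10.77 years.
An 11.8× gap takes log₂(11.8) ≈ 3.56 halvings to close: 3.56 × 10.77 ≈ 38 years.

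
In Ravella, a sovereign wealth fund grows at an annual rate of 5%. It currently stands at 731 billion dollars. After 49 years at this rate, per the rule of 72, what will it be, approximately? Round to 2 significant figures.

It doubles every 72/5 ≈ 14.40 years, so 49 years is 3.40 doublings.
2^3.40 ≈ 10.56; 731 × 10.56 ≈ 7700 billion dollars.

≈ 7700 billion dollars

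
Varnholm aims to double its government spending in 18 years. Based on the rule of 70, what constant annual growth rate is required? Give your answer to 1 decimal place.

≈ 3.9%

70 / 18 ≈ 3.89, so about 3.9% annually.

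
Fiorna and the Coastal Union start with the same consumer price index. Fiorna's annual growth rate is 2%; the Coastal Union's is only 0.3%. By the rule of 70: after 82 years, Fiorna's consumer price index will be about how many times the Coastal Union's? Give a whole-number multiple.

Only the 1.7-point difference matters.
70/1.7 ≈ 41.18 years per doubling of the ratio; 82 years gives 1.99 doublings, so ≈ 4×.

approximately 4 times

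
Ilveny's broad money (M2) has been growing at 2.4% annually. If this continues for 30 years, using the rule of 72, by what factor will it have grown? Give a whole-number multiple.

Doubling time ≈ 72/2.4 = 30.00 years.
30/30.00 ≈ 1 doubling, so about 2^1 = 2×.

approximately 2 times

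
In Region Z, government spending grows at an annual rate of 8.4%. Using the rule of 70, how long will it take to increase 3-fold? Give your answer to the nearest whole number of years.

One doubling takes 70/8.4 = 8.33 years.
3× is log₂ 3 ≈ 1.58 doublings, so ≈ 1.58 × 8.33 = 13 years.

around 13 years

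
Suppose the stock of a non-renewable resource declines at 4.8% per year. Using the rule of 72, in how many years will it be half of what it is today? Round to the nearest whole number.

approximately 15 years

Halving time ≈ 72 / 4.8 = 15.00 → 15 years.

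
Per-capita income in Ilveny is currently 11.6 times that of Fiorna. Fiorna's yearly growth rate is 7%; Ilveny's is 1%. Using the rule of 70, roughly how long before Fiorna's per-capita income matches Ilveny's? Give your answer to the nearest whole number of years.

Fiorna gains on Ilveny at 7% − 1% = 6 points a year.
At that relative rate the gap halves every 70/6 ≈ 11.67 years.
An 11.6 times gap takes log₂(11.6) ≈ 3.54 halvings to close: 3.54 × 11.67 ≈ 41 years.

roughly 41 years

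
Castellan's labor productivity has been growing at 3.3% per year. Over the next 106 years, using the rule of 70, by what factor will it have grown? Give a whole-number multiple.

70/3.3 ≈ 21.21 years per doubling.
106 years fits 5 doublings: 2^5 = 32.

approximately 32 times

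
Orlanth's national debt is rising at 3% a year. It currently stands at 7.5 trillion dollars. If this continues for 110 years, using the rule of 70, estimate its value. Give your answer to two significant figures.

≈ 200 trillion dollars

Doubling time ≈ 70/3 = 23.33 years.
110 years is 110/23.33 ≈ 4.71 doublings, a factor of 2^4.71 ≈ 26.17.
7.5 × 26.17 ≈ 200 trillion dollars.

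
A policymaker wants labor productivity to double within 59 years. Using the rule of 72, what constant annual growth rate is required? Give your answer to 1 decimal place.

1.2% annually

72 / 59 ≈ 1.22, so about 1.2% annually.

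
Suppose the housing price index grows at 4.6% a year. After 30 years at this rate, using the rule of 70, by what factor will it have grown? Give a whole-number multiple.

≈ 4 times

70/4.6 ≈ 15.22 years per doubling.
30 years fits 2 doublings: 2^2 = 4.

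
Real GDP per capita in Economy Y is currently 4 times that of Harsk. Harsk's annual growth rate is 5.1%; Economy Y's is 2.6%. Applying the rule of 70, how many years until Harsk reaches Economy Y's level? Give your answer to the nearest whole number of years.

The growth-rate gap is 5.1% − 2.6% = 2.5 percentage points.
So the ratio between them halves every 70/2.5 ≈ 28.00 years.
A 4 times gap closes after 2 halvings: 2 × 28.00 ≈ 56 years.

approximately 56 years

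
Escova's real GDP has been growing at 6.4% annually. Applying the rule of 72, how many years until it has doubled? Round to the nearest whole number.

approximately 11 years

Doubling time ≈ 72 / 6.4 = 11.25 years.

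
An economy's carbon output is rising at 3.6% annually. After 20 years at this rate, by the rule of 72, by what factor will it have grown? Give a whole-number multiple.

At 3.6% one doubling takes ≈ 20.00 years; 20 years is 1 of them, so ×2.

roughly 2 times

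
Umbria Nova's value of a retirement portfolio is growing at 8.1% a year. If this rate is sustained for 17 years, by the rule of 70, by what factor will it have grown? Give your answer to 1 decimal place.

Doubles every ≈ 8.64 years (70/8.1).
17 years is 1.97 doublings; 2^1.97 ≈ 3.9×.

approximately 3.9 times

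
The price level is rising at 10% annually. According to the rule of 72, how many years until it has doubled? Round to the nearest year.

72/10 ≈ 7.20, so it doubles roughly every 7 years.

7 years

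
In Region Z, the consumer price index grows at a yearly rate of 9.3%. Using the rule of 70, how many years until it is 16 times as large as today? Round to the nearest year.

roughly 30 years

At 9.3% it doubles every 70/9.3 ≈ 7.53 years.
Getting to 16× needs 4 doublings: 4 × 7.53 ≈ 30 years.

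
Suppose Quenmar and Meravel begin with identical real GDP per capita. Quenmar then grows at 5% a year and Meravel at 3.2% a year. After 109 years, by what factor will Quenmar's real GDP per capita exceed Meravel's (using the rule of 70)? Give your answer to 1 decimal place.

Only the 1.8-point difference matters.
70/1.8 ≈ 38.89 years per doubling of the ratio; 109 years gives 2.80 doublings, so ≈ 7.0×.

about 7.0 times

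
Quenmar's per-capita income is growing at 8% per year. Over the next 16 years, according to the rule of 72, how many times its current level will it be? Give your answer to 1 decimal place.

roughly 3.4 times

Doubles every ≈ 9.00 years (72/8).
16 years is 1.78 doublings; 2^1.78 ≈ 3.4×.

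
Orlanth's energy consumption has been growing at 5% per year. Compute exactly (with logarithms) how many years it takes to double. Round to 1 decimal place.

t = ln(2) / ln(1 + 0.05) = 0.6931 / 0.048790 ≈ 14.21.

14.2 years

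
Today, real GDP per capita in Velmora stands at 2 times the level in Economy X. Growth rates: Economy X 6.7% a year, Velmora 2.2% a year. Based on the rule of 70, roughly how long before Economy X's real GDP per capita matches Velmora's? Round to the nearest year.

The growth-rate gap is 6.7% − 2.2% = 4.5 percentage points.
So the ratio between them halves every 70/4.5 ≈ 15.56 years.
A 2 times gap closes after 1 halving: 1 × 15.56 ≈ 16 years.

about 16 years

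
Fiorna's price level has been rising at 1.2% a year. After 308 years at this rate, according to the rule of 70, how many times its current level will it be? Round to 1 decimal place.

Doubles every ≈ 58.33 years (70/1.2).
308 years is 5.28 doublings; 2^5.28 ≈ 38.9×.

around 38.9 times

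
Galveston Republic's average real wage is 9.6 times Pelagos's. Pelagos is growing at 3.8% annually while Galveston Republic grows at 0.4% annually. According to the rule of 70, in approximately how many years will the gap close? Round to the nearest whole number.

Pelagos gains on Galveston Republic at 3.8% − 0.4% = 3.4 points a year.
At that relative rate the gap halves every 70/3.4 ≈ 20.59 years.
A 9.6 times gap takes log₂(9.6) ≈ 3.26 halvings to close: 3.26 × 20.59 ≈ 67 years.

roughly 67 years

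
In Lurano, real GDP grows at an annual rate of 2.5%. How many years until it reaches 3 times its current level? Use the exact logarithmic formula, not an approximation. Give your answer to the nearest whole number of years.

44 years

t = ln(3) / ln(1 + 0.025) = 1.0986 / 0.024693 ≈ 44.49.
≈ 44 years.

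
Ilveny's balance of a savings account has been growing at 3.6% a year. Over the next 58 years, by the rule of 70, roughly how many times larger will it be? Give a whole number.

70/3.6 ≈ 19.44 years per doubling.
58 years fits 3 doublings: 2^3 = 8.

8 times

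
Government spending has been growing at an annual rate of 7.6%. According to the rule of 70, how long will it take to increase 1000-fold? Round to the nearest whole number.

At 7.6% it doubles every 70/7.6 ≈ 9.21 years.
1000× is log₂ 1000 ≈ 9.97 doublings, so ≈ 9.97 × 9.21 = 92 years.

around 92 years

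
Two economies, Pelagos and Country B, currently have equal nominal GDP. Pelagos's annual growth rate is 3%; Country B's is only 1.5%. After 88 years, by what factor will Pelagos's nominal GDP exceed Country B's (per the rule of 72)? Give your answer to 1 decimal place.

≈ 3.6 times

Rate gap = 3% − 1.5% = 1.5 points.
The ratio doubles every 72/1.5 ≈ 48.00 years.
88/48.00 ≈ 1.83 doublings → ratio ≈ 2^1.83 ≈ 3.6.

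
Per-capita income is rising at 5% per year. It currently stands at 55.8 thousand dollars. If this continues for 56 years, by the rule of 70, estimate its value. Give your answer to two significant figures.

around 890 thousand dollars

Doubling time ≈ 70/5 = 14.00 years.
56 years is 56/14.00 ≈ 4.00 doublings, a factor of 2^4.00 ≈ 16.00.
55.8 × 16.00 ≈ 890 thousand dollars.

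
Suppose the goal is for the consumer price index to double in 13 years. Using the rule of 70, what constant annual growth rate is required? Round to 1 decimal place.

approximately 5.4% a year

70 / 13 ≈ 5.38, so about 5.4% a year.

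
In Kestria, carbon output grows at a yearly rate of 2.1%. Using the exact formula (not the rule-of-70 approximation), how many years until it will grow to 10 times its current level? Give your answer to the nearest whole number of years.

t = ln(10) / ln(1 + 0.021) = 2.3026 / 0.020783 ≈ 110.79.
≈ 111 years.

111 years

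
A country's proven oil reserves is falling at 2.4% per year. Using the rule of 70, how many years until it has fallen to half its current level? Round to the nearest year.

approximately 29 years

Falling at 2.4%, it halves about every 70/2.4 = 29.17 years.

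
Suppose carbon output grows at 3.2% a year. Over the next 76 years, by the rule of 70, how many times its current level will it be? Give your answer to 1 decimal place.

Doubles every ≈ 21.88 years (70/3.2).
76 years is 3.47 doublings; 2^3.47 ≈ 11.1×.

approximately 11.1 times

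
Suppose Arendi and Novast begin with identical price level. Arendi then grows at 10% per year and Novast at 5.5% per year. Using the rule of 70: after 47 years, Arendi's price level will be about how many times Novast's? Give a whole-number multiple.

approximately 8 times

Only the 4.5-point difference matters.
70/4.5 ≈ 15.56 years per doubling of the ratio; 47 years gives 3.02 doublings, so ≈ 8×.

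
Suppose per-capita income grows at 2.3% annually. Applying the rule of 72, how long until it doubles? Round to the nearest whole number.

roughly 31 years

At 2.3%, doubling takes about 72/2.3 = 31.30 years.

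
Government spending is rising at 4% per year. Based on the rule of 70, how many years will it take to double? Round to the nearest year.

At 4%, doubling takes about 70/4 = 17.50 years.

about 18 years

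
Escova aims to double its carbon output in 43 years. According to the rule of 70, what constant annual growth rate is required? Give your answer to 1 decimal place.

roughly 1.6% a year

70 / 43 ≈ 1.63, so about 1.6% a year.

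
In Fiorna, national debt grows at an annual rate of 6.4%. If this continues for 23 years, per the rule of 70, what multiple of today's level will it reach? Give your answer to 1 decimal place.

4.3 times

Doubles every ≈ 10.94 years (70/6.4).
23 years is 2.10 doublings; 2^2.10 ≈ 4.3×.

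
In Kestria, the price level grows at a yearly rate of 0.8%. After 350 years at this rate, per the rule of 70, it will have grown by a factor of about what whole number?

about 16 times

70/0.8 ≈ 87.50 years per doubling.
350 years fits 4 doublings: 2^4 = 16.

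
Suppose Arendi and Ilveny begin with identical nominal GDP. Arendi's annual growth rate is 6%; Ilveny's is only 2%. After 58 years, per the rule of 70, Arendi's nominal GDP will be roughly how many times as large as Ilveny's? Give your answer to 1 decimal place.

Arendi pulls ahead at 4 pp per year, so the ratio doubles every 70/4 ≈ 17.50 years.
In 58 years that's 3.31 doublings: 2^3.31 ≈ 9.9.

≈ 9.9 times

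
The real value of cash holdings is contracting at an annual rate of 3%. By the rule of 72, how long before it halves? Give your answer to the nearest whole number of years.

about 24 years

Halving time ≈ 72 / 3 = 24.00 → 24 years.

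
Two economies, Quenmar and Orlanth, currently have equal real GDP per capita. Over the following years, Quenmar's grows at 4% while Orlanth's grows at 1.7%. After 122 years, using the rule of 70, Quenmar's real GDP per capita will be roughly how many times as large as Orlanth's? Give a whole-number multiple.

roughly 16 times

Rate gap = 4% − 1.7% = 2.3 points.
The ratio doubles every 70/2.3 ≈ 30.43 years.
122/30.43 ≈ 4.01 doublings → ratio ≈ 2^4.01 ≈ 16.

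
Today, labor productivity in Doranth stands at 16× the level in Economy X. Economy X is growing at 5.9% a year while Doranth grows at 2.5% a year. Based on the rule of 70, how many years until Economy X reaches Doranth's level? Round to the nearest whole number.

The growth-rate gap is 5.9% − 2.5% = 3.4 percentage points.
So the ratio between them halves every 70/3.4 ≈ 20.59 years.
A 16× gap closes after 4 halvings: 4 × 20.59 ≈ 82 years.

around 82 years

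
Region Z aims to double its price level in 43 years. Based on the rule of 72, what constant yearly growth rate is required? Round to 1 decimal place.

72 / 43 ≈ 1.67, so about 1.7% per year.

roughly 1.7% per year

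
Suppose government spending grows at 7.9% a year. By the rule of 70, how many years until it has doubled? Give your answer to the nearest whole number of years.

9 years

At 7.9%, doubling takes about 70/7.9 = 8.86 years.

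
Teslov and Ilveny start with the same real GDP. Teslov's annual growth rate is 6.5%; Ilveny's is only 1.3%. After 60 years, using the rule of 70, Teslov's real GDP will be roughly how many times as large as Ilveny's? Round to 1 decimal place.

Only the 5.2-point difference matters.
70/5.2 ≈ 13.46 years per doubling of the ratio; 60 years gives 4.46 doublings, so ≈ 22.0×.

22.0 times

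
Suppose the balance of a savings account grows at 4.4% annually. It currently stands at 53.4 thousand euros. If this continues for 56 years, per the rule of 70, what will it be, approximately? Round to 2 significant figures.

It doubles every 70/4.4 ≈ 15.91 years, so 56 years is 3.52 doublings.
2^3.52 ≈ 11.47; 53.4 × 11.47 ≈ 610 thousand euros.

about 610 thousand euros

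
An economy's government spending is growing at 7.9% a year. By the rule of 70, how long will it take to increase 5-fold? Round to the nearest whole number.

At 7.9% it doubles every 70/7.9 ≈ 8.86 years.
5× is log₂ 5 ≈ 2.32 doublings, so ≈ 2.32 × 8.86 = 21 years.

about 21 years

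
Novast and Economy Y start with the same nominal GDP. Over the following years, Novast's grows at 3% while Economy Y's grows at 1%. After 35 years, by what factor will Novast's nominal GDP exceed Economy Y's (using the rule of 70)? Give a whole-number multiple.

Rate gap = 3% − 1% = 2 points.
The ratio doubles every 70/2 ≈ 35.00 years.
35/35.00 ≈ 1.00 doublings → ratio ≈ 2^1.00 ≈ 2.

approximately 2 times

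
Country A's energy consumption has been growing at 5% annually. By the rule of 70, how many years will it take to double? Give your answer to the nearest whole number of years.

around 14 years

70/5 ≈ 14.00, so it doubles roughly every 14 years.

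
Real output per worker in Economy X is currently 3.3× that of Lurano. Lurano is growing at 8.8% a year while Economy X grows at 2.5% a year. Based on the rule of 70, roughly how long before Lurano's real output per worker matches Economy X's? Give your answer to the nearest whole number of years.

around 19 years

Lurano gains on Economy X at 8.8% − 2.5% = 6.3 points a year.
At that relative rate the gap halves every 70/6.3 ≈ 11.11 years.
A 3.3× gap takes log₂(3.3) ≈ 1.72 halvings to close: 1.72 × 11.11 ≈ 19 years.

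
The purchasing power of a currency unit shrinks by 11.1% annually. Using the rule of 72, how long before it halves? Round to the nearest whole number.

The rule works in reverse for decay: 72/11.1 ≈ 6.49 years to halve.

about 6 years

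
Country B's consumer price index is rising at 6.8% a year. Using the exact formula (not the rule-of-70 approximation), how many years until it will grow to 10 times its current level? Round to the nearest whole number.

t = ln(10) / ln(1 + 0.068) = 2.3026 / 0.065788 ≈ 35.00.
≈ 35 years.

35 years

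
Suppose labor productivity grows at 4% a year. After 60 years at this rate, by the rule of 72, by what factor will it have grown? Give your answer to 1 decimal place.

Doubles every ≈ 18.00 years (72/4).
60 years is 3.33 doublings; 2^3.33 ≈ 10.1×.

roughly 10.1 times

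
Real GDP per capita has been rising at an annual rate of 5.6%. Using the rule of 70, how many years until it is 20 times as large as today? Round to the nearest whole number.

At 5.6% it doubles every 70/5.6 ≈ 12.50 years.
20× is log₂ 20 ≈ 4.32 doublings, so ≈ 4.32 × 12.50 = 54 years.

about 54 years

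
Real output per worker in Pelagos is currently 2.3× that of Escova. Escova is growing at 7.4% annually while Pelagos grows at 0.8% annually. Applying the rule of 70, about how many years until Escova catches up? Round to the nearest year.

What matters is the difference: 6.6 pp.
Rule of 70 on the gap: the ratio halves every 70/6.6 ≈ 10.61 years.
A 2.3× gap takes log₂(2.3) ≈ 1.20 halvings to close: 1.20 × 10.61 ≈ 13 years.

approximately 13 years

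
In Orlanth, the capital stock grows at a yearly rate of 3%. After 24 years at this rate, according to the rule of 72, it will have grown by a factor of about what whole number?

72/3 ≈ 24.00 years per doubling.
24 years fits 1 doubling: 2^1 = 2.

roughly 2 times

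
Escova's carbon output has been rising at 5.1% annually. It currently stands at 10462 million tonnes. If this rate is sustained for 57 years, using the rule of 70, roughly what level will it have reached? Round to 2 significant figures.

Doubling time ≈ 70/5.1 = 13.73 years.
57 years is 57/13.73 ≈ 4.15 doublings, a factor of 2^4.15 ≈ 17.75.
10462 × 17.75 ≈ 190000 million tonnes.

≈ 190000 million tonnes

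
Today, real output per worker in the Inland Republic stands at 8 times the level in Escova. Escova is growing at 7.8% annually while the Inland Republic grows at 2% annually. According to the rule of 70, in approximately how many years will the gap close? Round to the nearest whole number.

about 36 years

The growth-rate gap is 7.8% − 2% = 5.8 percentage points.
So the ratio between them halves every 70/5.8 ≈ 12.07 years.
An 8 times gap closes after 3 halvings: 3 × 12.07 ≈ 36 years.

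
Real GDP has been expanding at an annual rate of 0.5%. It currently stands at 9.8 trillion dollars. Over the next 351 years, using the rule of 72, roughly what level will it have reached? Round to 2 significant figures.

53 trillion dollars

It doubles every 72/0.5 ≈ 144.00 years, so 351 years is 2.44 doublings.
2^2.44 ≈ 5.43; 9.8 × 5.43 ≈ 53 trillion dollars.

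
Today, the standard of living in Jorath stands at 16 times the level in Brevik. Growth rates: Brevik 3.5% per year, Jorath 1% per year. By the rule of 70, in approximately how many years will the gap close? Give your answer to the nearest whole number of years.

around 112 years

Brevik gains on Jorath at 3.5% − 1% = 2.5 points a year.
At that relative rate the gap halves every 70/2.5 ≈ 28.00 years.
A 16 times gap closes after 4 halvings: 4 × 28.00 ≈ 112 years.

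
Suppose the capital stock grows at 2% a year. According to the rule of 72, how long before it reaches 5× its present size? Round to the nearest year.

Doubling time ≈ 72/2 = 36.00 years.
5× is log₂ 5 ≈ 2.32 doublings, so ≈ 2.32 × 36.00 = 84 years.

approximately 84 years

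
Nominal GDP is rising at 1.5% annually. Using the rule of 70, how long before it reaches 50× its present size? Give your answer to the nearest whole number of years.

about 263 years

Doubling time ≈ 70/1.5 = 46.67 years.
Reaching 50× takes log₂(50) ≈ 5.64 doublings.
5.64 × 46.67 ≈ 263 years.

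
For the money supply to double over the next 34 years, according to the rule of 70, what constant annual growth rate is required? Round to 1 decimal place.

roughly 2.1%

70 / 34 ≈ 2.06, so about 2.1% a year.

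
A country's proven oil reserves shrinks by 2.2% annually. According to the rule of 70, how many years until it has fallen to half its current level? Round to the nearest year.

32 years

Halving time ≈ 70 / 2.2 = 31.82 → 32 years.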